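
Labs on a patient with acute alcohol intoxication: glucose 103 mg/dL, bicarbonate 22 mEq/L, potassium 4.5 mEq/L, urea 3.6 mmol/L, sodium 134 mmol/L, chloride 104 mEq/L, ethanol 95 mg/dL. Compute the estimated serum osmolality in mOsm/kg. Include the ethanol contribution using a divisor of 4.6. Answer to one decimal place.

298.0 mOsm/kg

Calculated osmolality = 2·Na + glucose/18 + urea + ethanol/4.6
= 2·134 + 103/18 + 3.6 + 95/4.6
= 268 + 5.72 + 3.60 + 20.65
= 297.97 mOsm/kg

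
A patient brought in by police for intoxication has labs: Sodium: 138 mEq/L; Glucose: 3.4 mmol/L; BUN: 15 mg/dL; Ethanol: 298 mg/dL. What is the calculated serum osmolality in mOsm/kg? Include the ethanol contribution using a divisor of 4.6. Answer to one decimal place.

Calculated osmolality = 2·Na + glucose + BUN/2.8 + ethanol/4.6
= 2·138 + 3.4 + 15/2.8 + 298/4.6
= 276 + 3.40 + 5.36 + 64.78
= 349.54 mOsm/kg

349.5 mOsm/kg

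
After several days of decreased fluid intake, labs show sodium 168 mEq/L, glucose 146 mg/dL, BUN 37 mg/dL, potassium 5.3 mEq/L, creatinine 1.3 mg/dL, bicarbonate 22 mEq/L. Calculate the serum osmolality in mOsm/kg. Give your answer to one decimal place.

357.3 mOsm/kg

Calculated osmolality = 2·Na + glucose/18 + BUN/2.8
= 2·168 + 146/18 + 37/2.8
= 336 + 8.11 + 13.21
= 357.32 mOsm/kg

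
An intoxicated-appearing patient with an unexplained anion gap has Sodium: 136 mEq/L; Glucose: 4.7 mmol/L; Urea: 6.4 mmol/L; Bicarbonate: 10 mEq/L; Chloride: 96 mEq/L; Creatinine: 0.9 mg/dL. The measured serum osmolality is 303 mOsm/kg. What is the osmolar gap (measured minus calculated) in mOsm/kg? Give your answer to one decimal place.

Calculated osmolality = 2·Na + glucose + urea
= 2·136 + 4.7 + 6.4
= 272 + 4.70 + 6.40
= 283.1 mOsm/kg ≈ 283.1 mOsm/kg
Osmolar gap = measured − calculated = 303 − 283.1 = 19.9 mOsm/kg

19.9 mOsm/kg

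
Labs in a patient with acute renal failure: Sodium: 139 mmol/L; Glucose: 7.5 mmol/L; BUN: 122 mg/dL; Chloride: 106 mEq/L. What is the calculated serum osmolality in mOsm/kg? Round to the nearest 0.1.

329.1 mOsm/kg

Calculated osmolality = 2·Na + glucose + BUN/2.8
= 2·139 + 7.5 + 122/2.8
= 278 + 7.50 + 43.57
= 329.07 mOsm/kg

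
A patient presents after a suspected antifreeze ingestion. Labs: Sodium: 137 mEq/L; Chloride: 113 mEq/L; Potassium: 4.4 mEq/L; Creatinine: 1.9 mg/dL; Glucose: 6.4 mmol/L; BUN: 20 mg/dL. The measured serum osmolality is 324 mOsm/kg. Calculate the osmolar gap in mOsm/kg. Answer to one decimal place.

36.5 mOsm/kg

Calculated osmolality = 2·Na + glucose + BUN/2.8
= 2·137 + 6.4 + 20/2.8
= 274 + 6.40 + 7.14
= 287.54 mOsm/kg ≈ 287.5 mOsm/kg
Osmolar gap = measured − calculated = 324 − 287.5 = 36.5 mOsm/kg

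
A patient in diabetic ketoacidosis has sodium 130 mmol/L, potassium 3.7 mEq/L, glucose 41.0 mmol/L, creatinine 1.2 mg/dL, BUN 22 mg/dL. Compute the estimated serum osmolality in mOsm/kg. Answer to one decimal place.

Calculated osmolality = 2·Na + glucose + BUN/2.8
= 2·130 + 41 + 22/2.8
= 260 + 41 + 7.86
= 308.86 mOsm/kg

308.9 mOsm/kg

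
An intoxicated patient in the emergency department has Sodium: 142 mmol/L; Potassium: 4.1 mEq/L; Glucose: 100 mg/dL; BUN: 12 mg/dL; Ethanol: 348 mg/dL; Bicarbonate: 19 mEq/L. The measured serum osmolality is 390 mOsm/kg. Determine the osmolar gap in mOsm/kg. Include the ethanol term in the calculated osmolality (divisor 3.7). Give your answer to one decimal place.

Calculated osmolality = 2·Na + glucose/18 + BUN/2.8 + ethanol/3.7
= 2·142 + 100/18 + 12/2.8 + 348/3.7
= 284 + 5.56 + 4.29 + 94.05
= 387.9 mOsm/kg ≈ 387.9 mOsm/kg
Osmolar gap = measured − calculated = 390 − 387.9 = 2.1 mOsm/kg

2.1 mOsm/kg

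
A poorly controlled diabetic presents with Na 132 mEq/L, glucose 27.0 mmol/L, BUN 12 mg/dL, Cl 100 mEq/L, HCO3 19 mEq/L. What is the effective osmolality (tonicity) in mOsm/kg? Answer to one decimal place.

291.0 mOsm/kg

Effective osmolality excludes urea (freely permeant across cell membranes):
2·Na + glucose
= 2·132 + 27
= 264 + 27
= 291 mOsm/kg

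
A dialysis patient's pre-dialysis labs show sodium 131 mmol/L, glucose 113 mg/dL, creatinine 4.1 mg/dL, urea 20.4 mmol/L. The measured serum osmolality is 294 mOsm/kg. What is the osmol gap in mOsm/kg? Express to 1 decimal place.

Calculated osmolality = 2·Na + glucose/18 + urea
= 2·131 + 113/18 + 20.4
= 262 + 6.28 + 20.40
= 288.68 mOsm/kg ≈ 288.7 mOsm/kg
Osmolar gap = measured − calculated = 294 − 288.7 = 5.3 mOsm/kg

5.3 mOsm/kg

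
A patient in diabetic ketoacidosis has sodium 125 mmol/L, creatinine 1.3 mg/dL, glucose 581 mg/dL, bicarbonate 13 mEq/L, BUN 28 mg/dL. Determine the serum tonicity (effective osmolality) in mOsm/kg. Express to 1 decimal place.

Effective osmolality excludes urea (freely permeant across cell membranes):
2·Na + glucose/18
= 2·125 + 581/18
= 250 + 32.28
= 282.28 mOsm/kg

282.3 mOsm/kg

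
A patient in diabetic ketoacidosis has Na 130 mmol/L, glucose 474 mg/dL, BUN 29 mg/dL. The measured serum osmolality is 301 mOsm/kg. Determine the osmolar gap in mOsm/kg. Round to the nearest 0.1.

Calculated osmolality = 2·Na + glucose/18 + BUN/2.8
= 2·130 + 474/18 + 29/2.8
= 260 + 26.33 + 10.36
= 296.69 mOsm/kg ≈ 296.7 mOsm/kg
Osmolar gap = measured − calculated = 301 − 296.7 = 4.3 mOsm/kg

4.3 mOsm/kg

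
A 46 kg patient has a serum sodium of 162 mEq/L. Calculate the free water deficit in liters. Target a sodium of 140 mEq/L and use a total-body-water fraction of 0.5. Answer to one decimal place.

3.6 L

TBW = 0.5 · 46 = 23 L
Free water deficit = TBW · (Na/140 − 1)
= 23 · (162/140 − 1)
= 23 · 0.1571
= 3.61 L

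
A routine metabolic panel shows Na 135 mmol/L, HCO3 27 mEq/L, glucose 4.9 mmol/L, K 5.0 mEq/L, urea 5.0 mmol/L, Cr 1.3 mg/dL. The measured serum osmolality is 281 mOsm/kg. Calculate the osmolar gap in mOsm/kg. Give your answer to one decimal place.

Calculated osmolality = 2·Na + glucose + urea
= 2·135 + 4.9 + 5
= 270 + 4.90 + 5
= 279.9 mOsm/kg ≈ 279.9 mOsm/kg
Osmolar gap = measured − calculated = 281 − 279.9 = 1.1 mOsm/kg

1.1 mOsm/kg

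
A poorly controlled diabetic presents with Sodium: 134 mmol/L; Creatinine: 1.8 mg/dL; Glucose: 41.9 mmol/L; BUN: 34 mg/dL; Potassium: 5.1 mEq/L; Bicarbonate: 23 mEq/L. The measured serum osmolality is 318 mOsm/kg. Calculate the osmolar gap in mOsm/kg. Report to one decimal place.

Calculated osmolality = 2·Na + glucose + BUN/2.8
= 2·134 + 41.9 + 34/2.8
= 268 + 41.90 + 12.14
= 322.04 mOsm/kg ≈ 322.0 mOsm/kg
Osmolar gap = measured − calculated = 318 − 322.0 = -4.0 mOsm/kg

-4.0 mOsm/kg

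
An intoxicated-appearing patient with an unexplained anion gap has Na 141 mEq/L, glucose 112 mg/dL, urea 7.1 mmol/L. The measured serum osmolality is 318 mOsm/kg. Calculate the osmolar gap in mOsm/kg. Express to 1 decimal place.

Calculated osmolality = 2·Na + glucose/18 + urea
= 2·141 + 112/18 + 7.1
= 282 + 6.22 + 7.10
= 295.32 mOsm/kg ≈ 295.3 mOsm/kg
Osmolar gap = measured − calculated = 318 − 295.3 = 22.7 mOsm/kg

22.7 mOsm/kg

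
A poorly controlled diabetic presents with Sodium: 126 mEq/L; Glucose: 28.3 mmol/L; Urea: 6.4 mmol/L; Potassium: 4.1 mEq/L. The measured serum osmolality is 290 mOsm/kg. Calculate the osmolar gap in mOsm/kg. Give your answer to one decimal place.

Calculated osmolality = 2·Na + glucose + urea
= 2·126 + 28.3 + 6.4
= 252 + 28.30 + 6.40
= 286.7 mOsm/kg ≈ 286.7 mOsm/kg
Osmolar gap = measured − calculated = 290 − 286.7 = 3.3 mOsm/kg

3.3 mOsm/kg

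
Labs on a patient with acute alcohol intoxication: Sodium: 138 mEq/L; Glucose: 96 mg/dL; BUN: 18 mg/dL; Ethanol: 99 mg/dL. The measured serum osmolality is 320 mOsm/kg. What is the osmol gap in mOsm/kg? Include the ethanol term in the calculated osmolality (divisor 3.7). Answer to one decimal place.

Calculated osmolality = 2·Na + glucose/18 + BUN/2.8 + ethanol/3.7
= 2·138 + 96/18 + 18/2.8 + 99/3.7
= 276 + 5.33 + 6.43 + 26.76
= 314.52 mOsm/kg ≈ 314.5 mOsm/kg
Osmolar gap = measured − calculated = 320 − 314.5 = 5.5 mOsm/kg

5.5 mOsm/kg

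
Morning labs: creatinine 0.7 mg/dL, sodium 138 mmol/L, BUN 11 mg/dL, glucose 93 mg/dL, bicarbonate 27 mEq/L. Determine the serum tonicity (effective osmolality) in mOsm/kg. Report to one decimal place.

Effective osmolality excludes urea (freely permeant across cell membranes):
2·Na + glucose/18
= 2·138 + 93/18
= 276 + 5.17
= 281.17 mOsm/kg

281.2 mOsm/kg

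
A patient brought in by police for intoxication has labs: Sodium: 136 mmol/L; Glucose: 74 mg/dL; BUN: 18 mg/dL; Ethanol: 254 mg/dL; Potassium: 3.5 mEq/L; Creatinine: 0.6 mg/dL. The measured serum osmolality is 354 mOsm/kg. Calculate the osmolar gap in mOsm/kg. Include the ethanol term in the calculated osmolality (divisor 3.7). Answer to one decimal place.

2.8 mOsm/kg

Calculated osmolality = 2·Na + glucose/18 + BUN/2.8 + ethanol/3.7
= 2·136 + 74/18 + 18/2.8 + 254/3.7
= 272 + 4.11 + 6.43 + 68.65
= 351.19 mOsm/kg ≈ 351.2 mOsm/kg
Osmolar gap = measured − calculated = 354 − 351.2 = 2.8 mOsm/kg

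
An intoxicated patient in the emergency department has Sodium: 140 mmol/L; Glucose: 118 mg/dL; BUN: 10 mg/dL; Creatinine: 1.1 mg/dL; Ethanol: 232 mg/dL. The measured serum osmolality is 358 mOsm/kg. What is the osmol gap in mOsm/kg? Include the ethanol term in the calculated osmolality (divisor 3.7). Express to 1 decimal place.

Calculated osmolality = 2·Na + glucose/18 + BUN/2.8 + ethanol/3.7
= 2·140 + 118/18 + 10/2.8 + 232/3.7
= 280 + 6.56 + 3.57 + 62.70
= 352.83 mOsm/kg ≈ 352.8 mOsm/kg
Osmolar gap = measured − calculated = 358 − 352.8 = 5.2 mOsm/kg

5.2 mOsm/kg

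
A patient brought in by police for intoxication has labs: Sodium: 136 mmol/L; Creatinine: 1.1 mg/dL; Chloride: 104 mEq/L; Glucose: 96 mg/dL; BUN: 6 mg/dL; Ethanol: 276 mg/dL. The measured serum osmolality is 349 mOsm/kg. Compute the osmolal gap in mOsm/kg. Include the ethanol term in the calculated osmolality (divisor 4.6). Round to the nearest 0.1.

9.5 mOsm/kg

Calculated osmolality = 2·Na + glucose/18 + BUN/2.8 + ethanol/4.6
= 2·136 + 96/18 + 6/2.8 + 276/4.6
= 272 + 5.33 + 2.14 + 60
= 339.47 mOsm/kg ≈ 339.5 mOsm/kg
Osmolar gap = measured − calculated = 349 − 339.5 = 9.5 mOsm/kg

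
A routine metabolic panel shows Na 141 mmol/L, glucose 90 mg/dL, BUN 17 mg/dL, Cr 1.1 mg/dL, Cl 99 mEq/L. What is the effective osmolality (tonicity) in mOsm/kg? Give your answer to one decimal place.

Effective osmolality excludes urea (freely permeant across cell membranes):
2·Na + glucose/18
= 2·141 + 90/18
= 282 + 5
= 287 mOsm/kg

287.0 mOsm/kg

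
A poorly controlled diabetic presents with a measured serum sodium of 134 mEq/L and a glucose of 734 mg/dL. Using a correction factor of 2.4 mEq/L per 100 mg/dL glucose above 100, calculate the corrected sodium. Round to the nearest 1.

149 mEq/L

Corrected Na = measured Na + 2.4 · (glucose − 100)/100
= 134 + 2.4 · (734 − 100)/100
= 134 + 15.2
= 149.2 mEq/L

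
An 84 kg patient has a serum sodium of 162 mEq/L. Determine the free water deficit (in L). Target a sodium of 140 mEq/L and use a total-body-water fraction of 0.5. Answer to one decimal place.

TBW = 0.5 · 84 = 42 L
Free water deficit = TBW · (Na/140 − 1)
= 42 · (162/140 − 1)
= 42 · 0.1571
= 6.6 L

6.6 L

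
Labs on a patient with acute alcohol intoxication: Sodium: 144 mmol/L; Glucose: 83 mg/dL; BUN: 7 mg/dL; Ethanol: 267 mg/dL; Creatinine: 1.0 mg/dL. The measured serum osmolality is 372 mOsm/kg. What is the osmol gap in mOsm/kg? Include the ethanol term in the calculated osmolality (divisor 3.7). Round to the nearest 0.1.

Calculated osmolality = 2·Na + glucose/18 + BUN/2.8 + ethanol/3.7
= 2·144 + 83/18 + 7/2.8 + 267/3.7
= 288 + 4.61 + 2.50 + 72.16
= 367.27 mOsm/kg ≈ 367.3 mOsm/kg
Osmolar gap = measured − calculated = 372 − 367.3 = 4.7 mOsm/kg

4.7 mOsm/kg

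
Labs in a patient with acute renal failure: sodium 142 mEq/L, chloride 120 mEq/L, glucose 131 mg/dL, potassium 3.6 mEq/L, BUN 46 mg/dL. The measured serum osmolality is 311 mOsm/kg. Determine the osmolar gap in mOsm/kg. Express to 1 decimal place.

Calculated osmolality = 2·Na + glucose/18 + BUN/2.8
= 2·142 + 131/18 + 46/2.8
= 284 + 7.28 + 16.43
= 307.71 mOsm/kg ≈ 307.7 mOsm/kg
Osmolar gap = measured − calculated = 311 − 307.7 = 3.3 mOsm/kg

3.3 mOsm/kg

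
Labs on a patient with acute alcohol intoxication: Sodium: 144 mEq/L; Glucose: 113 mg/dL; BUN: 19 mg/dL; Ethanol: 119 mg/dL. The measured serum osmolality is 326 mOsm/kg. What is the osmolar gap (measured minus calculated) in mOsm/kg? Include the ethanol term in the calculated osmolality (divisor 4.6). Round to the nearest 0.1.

-0.9 mOsm/kg

Calculated osmolality = 2·Na + glucose/18 + BUN/2.8 + ethanol/4.6
= 2·144 + 113/18 + 19/2.8 + 119/4.6
= 288 + 6.28 + 6.79 + 25.87
= 326.94 mOsm/kg ≈ 326.9 mOsm/kg
Osmolar gap = measured − calculated = 326 − 326.9 = -0.9 mOsm/kg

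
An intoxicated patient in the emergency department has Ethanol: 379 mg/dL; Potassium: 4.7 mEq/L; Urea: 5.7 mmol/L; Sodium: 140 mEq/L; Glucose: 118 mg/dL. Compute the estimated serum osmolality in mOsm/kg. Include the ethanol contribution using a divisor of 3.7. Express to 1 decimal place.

394.7 mOsm/kg

Calculated osmolality = 2·Na + glucose/18 + urea + ethanol/3.7
= 2·140 + 118/18 + 5.7 + 379/3.7
= 280 + 6.56 + 5.70 + 102.43
= 394.69 mOsm/kg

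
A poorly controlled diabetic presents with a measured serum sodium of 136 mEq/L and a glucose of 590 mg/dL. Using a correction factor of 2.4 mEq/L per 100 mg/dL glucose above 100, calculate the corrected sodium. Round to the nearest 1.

148 mEq/L

Corrected Na = measured Na + 2.4 · (glucose − 100)/100
= 136 + 2.4 · (590 − 100)/100
= 136 + 11.8
= 147.8 mEq/L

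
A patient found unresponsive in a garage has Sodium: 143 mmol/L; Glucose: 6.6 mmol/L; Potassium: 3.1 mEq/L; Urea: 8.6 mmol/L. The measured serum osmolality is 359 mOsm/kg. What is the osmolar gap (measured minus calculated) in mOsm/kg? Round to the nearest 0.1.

Calculated osmolality = 2·Na + glucose + urea
= 2·143 + 6.6 + 8.6
= 286 + 6.60 + 8.60
= 301.2 mOsm/kg ≈ 301.2 mOsm/kg
Osmolar gap = measured − calculated = 359 − 301.2 = 57.8 mOsm/kg

57.8 mOsm/kg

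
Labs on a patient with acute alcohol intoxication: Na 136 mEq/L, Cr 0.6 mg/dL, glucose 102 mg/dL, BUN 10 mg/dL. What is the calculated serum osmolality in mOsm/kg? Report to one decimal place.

Calculated osmolality = 2·Na + glucose/18 + BUN/2.8
= 2·136 + 102/18 + 10/2.8
= 272 + 5.67 + 3.57
= 281.24 mOsm/kg

281.2 mOsm/kg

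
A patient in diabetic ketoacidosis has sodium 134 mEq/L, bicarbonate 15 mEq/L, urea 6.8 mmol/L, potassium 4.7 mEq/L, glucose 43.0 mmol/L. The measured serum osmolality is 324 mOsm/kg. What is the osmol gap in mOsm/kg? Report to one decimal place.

Calculated osmolality = 2·Na + glucose + urea
= 2·134 + 43 + 6.8
= 268 + 43 + 6.80
= 317.8 mOsm/kg ≈ 317.8 mOsm/kg
Osmolar gap = measured − calculated = 324 − 317.8 = 6.2 mOsm/kg

6.2 mOsm/kg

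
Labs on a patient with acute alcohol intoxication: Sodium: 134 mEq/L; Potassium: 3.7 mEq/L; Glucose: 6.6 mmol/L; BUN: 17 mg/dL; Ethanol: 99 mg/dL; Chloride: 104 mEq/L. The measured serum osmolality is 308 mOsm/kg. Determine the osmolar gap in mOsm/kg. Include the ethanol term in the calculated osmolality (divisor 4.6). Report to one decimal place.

Calculated osmolality = 2·Na + glucose + BUN/2.8 + ethanol/4.6
= 2·134 + 6.6 + 17/2.8 + 99/4.6
= 268 + 6.60 + 6.07 + 21.52
= 302.19 mOsm/kg ≈ 302.2 mOsm/kg
Osmolar gap = measured − calculated = 308 − 302.2 = 5.8 mOsm/kg

5.8 mOsm/kg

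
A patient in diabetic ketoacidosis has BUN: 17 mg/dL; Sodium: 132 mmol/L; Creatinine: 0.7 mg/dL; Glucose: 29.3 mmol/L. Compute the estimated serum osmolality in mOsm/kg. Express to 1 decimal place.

Calculated osmolality = 2·Na + glucose + BUN/2.8
= 2·132 + 29.3 + 17/2.8
= 264 + 29.30 + 6.07
= 299.37 mOsm/kg

299.4 mOsm/kg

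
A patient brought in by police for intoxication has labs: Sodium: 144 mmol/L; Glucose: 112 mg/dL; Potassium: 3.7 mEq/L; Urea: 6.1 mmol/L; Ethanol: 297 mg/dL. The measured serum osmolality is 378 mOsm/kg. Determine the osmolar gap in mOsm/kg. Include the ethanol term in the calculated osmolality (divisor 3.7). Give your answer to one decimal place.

Calculated osmolality = 2·Na + glucose/18 + urea + ethanol/3.7
= 2·144 + 112/18 + 6.1 + 297/3.7
= 288 + 6.22 + 6.10 + 80.27
= 380.59 mOsm/kg ≈ 380.6 mOsm/kg
Osmolar gap = measured − calculated = 378 − 380.6 = -2.6 mOsm/kg

-2.6 mOsm/kg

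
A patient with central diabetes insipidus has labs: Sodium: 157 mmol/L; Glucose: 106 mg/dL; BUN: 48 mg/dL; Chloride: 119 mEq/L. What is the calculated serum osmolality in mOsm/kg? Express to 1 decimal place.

337.0 mOsm/kg

Calculated osmolality = 2·Na + glucose/18 + BUN/2.8
= 2·157 + 106/18 + 48/2.8
= 314 + 5.89 + 17.14
= 337.03 mOsm/kg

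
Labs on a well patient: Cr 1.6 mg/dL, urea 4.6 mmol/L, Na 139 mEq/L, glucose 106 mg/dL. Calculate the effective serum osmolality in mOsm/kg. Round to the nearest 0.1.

Effective osmolality excludes urea (freely permeant across cell membranes):
2·Na + glucose/18
= 2·139 + 106/18
= 278 + 5.89
= 283.89 mOsm/kg

283.9 mOsm/kg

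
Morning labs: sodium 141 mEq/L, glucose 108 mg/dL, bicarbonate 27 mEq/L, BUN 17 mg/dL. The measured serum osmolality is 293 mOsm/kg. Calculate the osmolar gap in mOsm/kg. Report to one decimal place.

-1.1 mOsm/kg

Calculated osmolality = 2·Na + glucose/18 + BUN/2.8
= 2·141 + 108/18 + 17/2.8
= 282 + 6 + 6.07
= 294.07 mOsm/kg ≈ 294.1 mOsm/kg
Osmolar gap = measured − calculated = 293 − 294.1 = -1.1 mOsm/kg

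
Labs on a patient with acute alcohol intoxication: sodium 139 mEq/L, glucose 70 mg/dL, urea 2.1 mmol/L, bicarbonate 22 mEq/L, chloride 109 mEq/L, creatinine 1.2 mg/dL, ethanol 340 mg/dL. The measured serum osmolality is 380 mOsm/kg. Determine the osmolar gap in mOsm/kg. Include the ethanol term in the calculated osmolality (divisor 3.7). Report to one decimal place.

Calculated osmolality = 2·Na + glucose/18 + urea + ethanol/3.7
= 2·139 + 70/18 + 2.1 + 340/3.7
= 278 + 3.89 + 2.10 + 91.89
= 375.88 mOsm/kg ≈ 375.9 mOsm/kg
Osmolar gap = measured − calculated = 380 − 375.9 = 4.1 mOsm/kg

4.1 mOsm/kg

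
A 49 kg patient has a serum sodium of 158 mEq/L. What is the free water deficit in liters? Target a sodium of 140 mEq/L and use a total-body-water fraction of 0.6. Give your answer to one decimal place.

TBW = 0.6 · 49 = 29.4 L
Free water deficit = TBW · (Na/140 − 1)
= 29.4 · (158/140 − 1)
= 29.4 · 0.1286
= 3.78 L

3.8 L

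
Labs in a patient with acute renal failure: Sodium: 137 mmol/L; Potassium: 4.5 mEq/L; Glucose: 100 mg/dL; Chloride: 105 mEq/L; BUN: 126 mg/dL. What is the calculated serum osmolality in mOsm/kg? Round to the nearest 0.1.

324.6 mOsm/kg

Calculated osmolality = 2·Na + glucose/18 + BUN/2.8
= 2·137 + 100/18 + 126/2.8
= 274 + 5.56 + 45
= 324.56 mOsm/kg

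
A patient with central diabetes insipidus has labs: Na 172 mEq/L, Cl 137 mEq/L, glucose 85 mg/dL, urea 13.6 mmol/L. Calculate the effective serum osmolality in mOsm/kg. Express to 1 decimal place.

348.7 mOsm/kg

Effective osmolality excludes urea (freely permeant across cell membranes):
2·Na + glucose/18
= 2·172 + 85/18
= 344 + 4.72
= 348.72 mOsm/kg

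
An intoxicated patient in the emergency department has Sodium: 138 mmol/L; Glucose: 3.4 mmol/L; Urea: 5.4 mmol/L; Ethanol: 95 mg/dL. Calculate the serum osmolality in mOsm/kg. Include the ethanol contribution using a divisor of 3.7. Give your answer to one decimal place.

Calculated osmolality = 2·Na + glucose + urea + ethanol/3.7
= 2·138 + 3.4 + 5.4 + 95/3.7
= 276 + 3.40 + 5.40 + 25.68
= 310.48 mOsm/kg

310.5 mOsm/kg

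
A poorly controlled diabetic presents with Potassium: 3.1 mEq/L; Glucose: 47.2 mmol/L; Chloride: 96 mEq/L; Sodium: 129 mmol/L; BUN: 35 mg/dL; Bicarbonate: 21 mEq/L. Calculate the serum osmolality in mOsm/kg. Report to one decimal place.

Calculated osmolality = 2·Na + glucose + BUN/2.8
= 2·129 + 47.2 + 35/2.8
= 258 + 47.20 + 12.50
= 317.7 mOsm/kg

317.7 mOsm/kg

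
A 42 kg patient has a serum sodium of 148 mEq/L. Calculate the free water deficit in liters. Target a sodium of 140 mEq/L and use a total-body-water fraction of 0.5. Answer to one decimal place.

TBW = 0.5 · 42 = 21 L
Free water deficit = TBW · (Na/140 − 1)
= 21 · (148/140 − 1)
= 21 · 0.0571
= 1.2 L

1.2 L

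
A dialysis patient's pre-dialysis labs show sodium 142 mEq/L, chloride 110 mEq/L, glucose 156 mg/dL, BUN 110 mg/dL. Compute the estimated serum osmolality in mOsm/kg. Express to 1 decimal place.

332.0 mOsm/kg

Calculated osmolality = 2·Na + glucose/18 + BUN/2.8
= 2·142 + 156/18 + 110/2.8
= 284 + 8.67 + 39.29
= 331.96 mOsm/kg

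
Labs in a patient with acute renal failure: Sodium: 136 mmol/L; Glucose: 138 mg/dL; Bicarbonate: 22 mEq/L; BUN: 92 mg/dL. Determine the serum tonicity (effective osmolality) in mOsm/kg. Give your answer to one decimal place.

Effective osmolality excludes urea (freely permeant across cell membranes):
2·Na + glucose/18
= 2·136 + 138/18
= 272 + 7.67
= 279.67 mOsm/kg

279.7 mOsm/kg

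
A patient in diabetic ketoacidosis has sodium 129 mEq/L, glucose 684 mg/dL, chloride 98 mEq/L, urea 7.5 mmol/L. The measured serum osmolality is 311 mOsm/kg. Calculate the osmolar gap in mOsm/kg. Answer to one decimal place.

7.5 mOsm/kg

Calculated osmolality = 2·Na + glucose/18 + urea
= 2·129 + 684/18 + 7.5
= 258 + 38 + 7.50
= 303.5 mOsm/kg ≈ 303.5 mOsm/kg
Osmolar gap = measured − calculated = 311 − 303.5 = 7.5 mOsm/kg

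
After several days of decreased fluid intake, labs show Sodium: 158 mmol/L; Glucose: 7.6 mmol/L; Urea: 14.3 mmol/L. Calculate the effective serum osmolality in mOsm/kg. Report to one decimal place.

323.6 mOsm/kg

Effective osmolality excludes urea (freely permeant across cell membranes):
2·Na + glucose
= 2·158 + 7.6
= 316 + 7.6
= 323.6 mOsm/kg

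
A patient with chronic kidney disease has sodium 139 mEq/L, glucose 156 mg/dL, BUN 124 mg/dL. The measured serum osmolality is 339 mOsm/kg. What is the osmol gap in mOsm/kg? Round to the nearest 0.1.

Calculated osmolality = 2·Na + glucose/18 + BUN/2.8
= 2·139 + 156/18 + 124/2.8
= 278 + 8.67 + 44.29
= 330.96 mOsm/kg ≈ 331.0 mOsm/kg
Osmolar gap = measured − calculated = 339 − 331.0 = 8.0 mOsm/kg

8.0 mOsm/kg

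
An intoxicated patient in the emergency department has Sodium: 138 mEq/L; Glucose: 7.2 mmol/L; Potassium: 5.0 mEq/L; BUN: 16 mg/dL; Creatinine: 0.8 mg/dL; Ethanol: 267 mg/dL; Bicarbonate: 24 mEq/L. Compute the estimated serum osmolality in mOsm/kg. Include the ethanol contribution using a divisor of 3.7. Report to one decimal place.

Calculated osmolality = 2·Na + glucose + BUN/2.8 + ethanol/3.7
= 2·138 + 7.2 + 16/2.8 + 267/3.7
= 276 + 7.20 + 5.71 + 72.16
= 361.07 mOsm/kg

361.1 mOsm/kg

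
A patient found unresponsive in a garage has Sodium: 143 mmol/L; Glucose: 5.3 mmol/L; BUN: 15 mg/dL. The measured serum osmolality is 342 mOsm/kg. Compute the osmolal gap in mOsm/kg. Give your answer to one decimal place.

Calculated osmolality = 2·Na + glucose + BUN/2.8
= 2·143 + 5.3 + 15/2.8
= 286 + 5.30 + 5.36
= 296.66 mOsm/kg ≈ 296.7 mOsm/kg
Osmolar gap = measured − calculated = 342 − 296.7 = 45.3 mOsm/kg

45.3 mOsm/kg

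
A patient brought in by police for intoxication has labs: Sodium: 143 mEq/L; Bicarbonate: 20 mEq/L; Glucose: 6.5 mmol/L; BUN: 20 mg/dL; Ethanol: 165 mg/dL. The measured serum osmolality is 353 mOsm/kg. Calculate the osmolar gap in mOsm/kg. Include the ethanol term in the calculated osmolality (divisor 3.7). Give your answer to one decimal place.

Calculated osmolality = 2·Na + glucose + BUN/2.8 + ethanol/3.7
= 2·143 + 6.5 + 20/2.8 + 165/3.7
= 286 + 6.50 + 7.14 + 44.59
= 344.23 mOsm/kg ≈ 344.2 mOsm/kg
Osmolar gap = measured − calculated = 353 − 344.2 = 8.8 mOsm/kg

8.8 mOsm/kg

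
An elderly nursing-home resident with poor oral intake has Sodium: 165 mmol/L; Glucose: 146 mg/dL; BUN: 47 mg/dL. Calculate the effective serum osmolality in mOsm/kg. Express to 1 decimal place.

338.1 mOsm/kg

Effective osmolality excludes urea (freely permeant across cell membranes):
2·Na + glucose/18
= 2·165 + 146/18
= 330 + 8.11
= 338.11 mOsm/kg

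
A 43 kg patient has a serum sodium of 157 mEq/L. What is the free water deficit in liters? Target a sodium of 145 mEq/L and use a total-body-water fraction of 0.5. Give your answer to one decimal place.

1.8 L

TBW = 0.5 · 43 = 21.5 L
Free water deficit = TBW · (Na/145 − 1)
= 21.5 · (157/145 − 1)
= 21.5 · 0.0828
= 1.78 L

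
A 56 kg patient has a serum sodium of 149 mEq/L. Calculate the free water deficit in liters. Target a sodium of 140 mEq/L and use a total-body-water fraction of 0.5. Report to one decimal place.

TBW = 0.5 · 56 = 28 L
Free water deficit = TBW · (Na/140 − 1)
= 28 · (149/140 − 1)
= 28 · 0.0643
= 1.8 L

1.8 L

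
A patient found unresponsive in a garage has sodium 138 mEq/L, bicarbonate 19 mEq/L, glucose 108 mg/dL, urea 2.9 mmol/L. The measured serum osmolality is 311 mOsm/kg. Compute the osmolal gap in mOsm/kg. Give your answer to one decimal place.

Calculated osmolality = 2·Na + glucose/18 + urea
= 2·138 + 108/18 + 2.9
= 276 + 6 + 2.90
= 284.9 mOsm/kg ≈ 284.9 mOsm/kg
Osmolar gap = measured − calculated = 311 − 284.9 = 26.1 mOsm/kg

26.1 mOsm/kg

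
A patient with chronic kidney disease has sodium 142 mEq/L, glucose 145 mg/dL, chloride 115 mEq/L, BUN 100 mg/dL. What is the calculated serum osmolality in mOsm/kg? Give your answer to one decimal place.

Calculated osmolality = 2·Na + glucose/18 + BUN/2.8
= 2·142 + 145/18 + 100/2.8
= 284 + 8.06 + 35.71
= 327.77 mOsm/kg

327.8 mOsm/kg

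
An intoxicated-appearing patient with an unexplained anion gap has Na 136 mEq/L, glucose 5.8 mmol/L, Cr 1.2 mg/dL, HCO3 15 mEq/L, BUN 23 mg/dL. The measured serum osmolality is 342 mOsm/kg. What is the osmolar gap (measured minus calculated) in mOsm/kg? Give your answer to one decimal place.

56.0 mOsm/kg

Calculated osmolality = 2·Na + glucose + BUN/2.8
= 2·136 + 5.8 + 23/2.8
= 272 + 5.80 + 8.21
= 286.01 mOsm/kg ≈ 286.0 mOsm/kg
Osmolar gap = measured − calculated = 342 − 286.0 = 56.0 mOsm/kg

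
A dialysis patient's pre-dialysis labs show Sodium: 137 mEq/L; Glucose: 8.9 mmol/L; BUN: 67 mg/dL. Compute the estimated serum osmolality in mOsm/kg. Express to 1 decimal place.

306.8 mOsm/kg

Calculated osmolality = 2·Na + glucose + BUN/2.8
= 2·137 + 8.9 + 67/2.8
= 274 + 8.90 + 23.93
= 306.83 mOsm/kg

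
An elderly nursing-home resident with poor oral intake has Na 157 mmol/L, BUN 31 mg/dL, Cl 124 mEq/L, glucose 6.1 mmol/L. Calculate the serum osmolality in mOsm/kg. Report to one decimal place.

Calculated osmolality = 2·Na + glucose + BUN/2.8
= 2·157 + 6.1 + 31/2.8
= 314 + 6.10 + 11.07
= 331.17 mOsm/kg

331.2 mOsm/kg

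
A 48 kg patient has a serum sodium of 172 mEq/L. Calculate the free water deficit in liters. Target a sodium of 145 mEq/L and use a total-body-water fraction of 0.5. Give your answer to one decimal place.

TBW = 0.5 · 48 = 24 L
Free water deficit = TBW · (Na/145 − 1)
= 24 · (172/145 − 1)
= 24 · 0.1862
= 4.47 L

4.5 L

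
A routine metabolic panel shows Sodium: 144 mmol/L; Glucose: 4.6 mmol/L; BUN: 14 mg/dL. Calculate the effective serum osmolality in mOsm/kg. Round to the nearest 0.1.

292.6 mOsm/kg

Effective osmolality excludes urea (freely permeant across cell membranes):
2·Na + glucose
= 2·144 + 4.6
= 288 + 4.6
= 292.6 mOsm/kg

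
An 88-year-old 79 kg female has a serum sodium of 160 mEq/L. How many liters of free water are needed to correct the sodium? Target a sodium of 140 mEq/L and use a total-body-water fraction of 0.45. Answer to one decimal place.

5.1 L

TBW = 0.45 · 79 = 35.55 L
Free water deficit = TBW · (Na/140 − 1)
= 35.55 · (160/140 − 1)
= 35.55 · 0.1429
= 5.08 L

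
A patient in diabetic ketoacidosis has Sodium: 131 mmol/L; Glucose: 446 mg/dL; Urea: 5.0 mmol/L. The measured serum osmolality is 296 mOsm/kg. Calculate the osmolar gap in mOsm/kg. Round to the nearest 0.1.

4.2 mOsm/kg

Calculated osmolality = 2·Na + glucose/18 + urea
= 2·131 + 446/18 + 5
= 262 + 24.78 + 5
= 291.78 mOsm/kg ≈ 291.8 mOsm/kg
Osmolar gap = measured − calculated = 296 − 291.8 = 4.2 mOsm/kg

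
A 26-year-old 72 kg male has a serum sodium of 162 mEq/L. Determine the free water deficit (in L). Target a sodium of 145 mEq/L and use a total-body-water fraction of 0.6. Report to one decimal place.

TBW = 0.6 · 72 = 43.2 L
Free water deficit = TBW · (Na/145 − 1)
= 43.2 · (162/145 − 1)
= 43.2 · 0.1172
= 5.06 L

5.1 L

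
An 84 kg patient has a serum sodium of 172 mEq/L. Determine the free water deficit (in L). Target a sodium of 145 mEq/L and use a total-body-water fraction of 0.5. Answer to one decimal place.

7.8 L

TBW = 0.5 · 84 = 42 L
Free water deficit = TBW · (Na/145 − 1)
= 42 · (172/145 − 1)
= 42 · 0.1862
= 7.82 L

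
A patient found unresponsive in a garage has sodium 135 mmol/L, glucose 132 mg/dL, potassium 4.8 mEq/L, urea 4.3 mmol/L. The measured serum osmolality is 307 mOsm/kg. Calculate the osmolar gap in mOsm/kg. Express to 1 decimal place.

Calculated osmolality = 2·Na + glucose/18 + urea
= 2·135 + 132/18 + 4.3
= 270 + 7.33 + 4.30
= 281.63 mOsm/kg ≈ 281.6 mOsm/kg
Osmolar gap = measured − calculated = 307 − 281.6 = 25.4 mOsm/kg

25.4 mOsm/kg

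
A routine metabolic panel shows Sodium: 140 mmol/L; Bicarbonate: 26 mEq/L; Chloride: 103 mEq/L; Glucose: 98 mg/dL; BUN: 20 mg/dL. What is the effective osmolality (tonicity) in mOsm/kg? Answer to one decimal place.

Effective osmolality excludes urea (freely permeant across cell membranes):
2·Na + glucose/18
= 2·140 + 98/18
= 280 + 5.44
= 285.44 mOsm/kg

285.4 mOsm/kg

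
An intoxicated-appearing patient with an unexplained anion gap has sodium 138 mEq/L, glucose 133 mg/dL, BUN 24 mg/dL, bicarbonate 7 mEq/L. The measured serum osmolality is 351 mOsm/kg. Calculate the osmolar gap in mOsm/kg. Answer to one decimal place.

59.0 mOsm/kg

Calculated osmolality = 2·Na + glucose/18 + BUN/2.8
= 2·138 + 133/18 + 24/2.8
= 276 + 7.39 + 8.57
= 291.96 mOsm/kg ≈ 292.0 mOsm/kg
Osmolar gap = measured − calculated = 351 − 292.0 = 59.0 mOsm/kg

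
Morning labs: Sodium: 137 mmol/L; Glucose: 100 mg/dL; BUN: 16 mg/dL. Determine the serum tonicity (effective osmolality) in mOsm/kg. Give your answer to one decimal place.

Effective osmolality excludes urea (freely permeant across cell membranes):
2·Na + glucose/18
= 2·137 + 100/18
= 274 + 5.56
= 279.56 mOsm/kg

279.6 mOsm/kg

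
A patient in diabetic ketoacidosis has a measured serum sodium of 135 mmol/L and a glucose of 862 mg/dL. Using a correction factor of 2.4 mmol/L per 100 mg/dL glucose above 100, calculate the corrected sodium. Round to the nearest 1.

Corrected Na = measured Na + 2.4 · (glucose − 100)/100
= 135 + 2.4 · (862 − 100)/100
= 135 + 18.3
= 153.3 mmol/L

153 mmol/L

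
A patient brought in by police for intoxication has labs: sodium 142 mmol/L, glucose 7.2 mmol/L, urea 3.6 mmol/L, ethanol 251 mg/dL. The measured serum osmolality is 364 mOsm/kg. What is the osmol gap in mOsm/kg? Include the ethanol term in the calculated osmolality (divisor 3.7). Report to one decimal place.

Calculated osmolality = 2·Na + glucose + urea + ethanol/3.7
= 2·142 + 7.2 + 3.6 + 251/3.7
= 284 + 7.20 + 3.60 + 67.84
= 362.64 mOsm/kg ≈ 362.6 mOsm/kg
Osmolar gap = measured − calculated = 364 − 362.6 = 1.4 mOsm/kg

1.4 mOsm/kg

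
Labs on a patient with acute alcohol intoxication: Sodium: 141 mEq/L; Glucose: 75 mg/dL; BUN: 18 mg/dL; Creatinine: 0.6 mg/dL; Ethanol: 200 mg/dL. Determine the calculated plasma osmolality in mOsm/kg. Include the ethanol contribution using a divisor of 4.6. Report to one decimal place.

336.1 mOsm/kg

Calculated osmolality = 2·Na + glucose/18 + BUN/2.8 + ethanol/4.6
= 2·141 + 75/18 + 18/2.8 + 200/4.6
= 282 + 4.17 + 6.43 + 43.48
= 336.08 mOsm/kg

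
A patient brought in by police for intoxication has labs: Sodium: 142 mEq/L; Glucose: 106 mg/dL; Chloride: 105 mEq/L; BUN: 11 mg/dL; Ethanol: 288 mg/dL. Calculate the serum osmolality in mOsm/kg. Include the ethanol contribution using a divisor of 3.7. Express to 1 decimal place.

371.7 mOsm/kg

Calculated osmolality = 2·Na + glucose/18 + BUN/2.8 + ethanol/3.7
= 2·142 + 106/18 + 11/2.8 + 288/3.7
= 284 + 5.89 + 3.93 + 77.84
= 371.66 mOsm/kg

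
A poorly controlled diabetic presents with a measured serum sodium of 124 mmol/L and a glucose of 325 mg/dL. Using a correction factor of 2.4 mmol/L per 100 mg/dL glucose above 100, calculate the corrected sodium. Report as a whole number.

129 mmol/L

Corrected Na = measured Na + 2.4 · (glucose − 100)/100
= 124 + 2.4 · (325 − 100)/100
= 124 + 5.4
= 129.4 mmol/L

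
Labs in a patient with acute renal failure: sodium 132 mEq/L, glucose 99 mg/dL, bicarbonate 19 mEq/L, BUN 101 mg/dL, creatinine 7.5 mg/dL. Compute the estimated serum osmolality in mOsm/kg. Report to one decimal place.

305.6 mOsm/kg

Calculated osmolality = 2·Na + glucose/18 + BUN/2.8
= 2·132 + 99/18 + 101/2.8
= 264 + 5.50 + 36.07
= 305.57 mOsm/kg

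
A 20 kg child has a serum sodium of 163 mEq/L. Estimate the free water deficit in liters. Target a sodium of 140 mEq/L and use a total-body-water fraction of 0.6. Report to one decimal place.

2.0 L

TBW = 0.6 · 20 = 12 L
Free water deficit = TBW · (Na/140 − 1)
= 12 · (163/140 − 1)
= 12 · 0.1643
= 1.97 L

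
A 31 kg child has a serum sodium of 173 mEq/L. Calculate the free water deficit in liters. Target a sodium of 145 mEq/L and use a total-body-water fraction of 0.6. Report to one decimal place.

3.6 L

TBW = 0.6 · 31 = 18.6 L
Free water deficit = TBW · (Na/145 − 1)
= 18.6 · (173/145 − 1)
= 18.6 · 0.1931
= 3.59 L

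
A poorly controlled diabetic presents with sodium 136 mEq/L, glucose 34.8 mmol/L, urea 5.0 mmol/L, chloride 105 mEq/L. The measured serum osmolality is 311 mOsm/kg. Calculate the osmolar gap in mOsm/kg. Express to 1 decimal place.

-0.8 mOsm/kg

Calculated osmolality = 2·Na + glucose + urea
= 2·136 + 34.8 + 5
= 272 + 34.80 + 5
= 311.8 mOsm/kg ≈ 311.8 mOsm/kg
Osmolar gap = measured − calculated = 311 − 311.8 = -0.8 mOsm/kg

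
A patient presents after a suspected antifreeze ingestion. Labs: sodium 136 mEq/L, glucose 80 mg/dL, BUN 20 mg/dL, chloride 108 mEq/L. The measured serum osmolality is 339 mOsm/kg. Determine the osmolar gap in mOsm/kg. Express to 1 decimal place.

55.4 mOsm/kg

Calculated osmolality = 2·Na + glucose/18 + BUN/2.8
= 2·136 + 80/18 + 20/2.8
= 272 + 4.44 + 7.14
= 283.58 mOsm/kg ≈ 283.6 mOsm/kg
Osmolar gap = measured − calculated = 339 − 283.6 = 55.4 mOsm/kg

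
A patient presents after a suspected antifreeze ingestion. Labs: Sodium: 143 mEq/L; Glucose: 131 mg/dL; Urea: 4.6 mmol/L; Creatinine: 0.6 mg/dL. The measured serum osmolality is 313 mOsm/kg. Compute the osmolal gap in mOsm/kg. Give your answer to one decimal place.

15.1 mOsm/kg

Calculated osmolality = 2·Na + glucose/18 + urea
= 2·143 + 131/18 + 4.6
= 286 + 7.28 + 4.60
= 297.88 mOsm/kg ≈ 297.9 mOsm/kg
Osmolar gap = measured − calculated = 313 − 297.9 = 15.1 mOsm/kg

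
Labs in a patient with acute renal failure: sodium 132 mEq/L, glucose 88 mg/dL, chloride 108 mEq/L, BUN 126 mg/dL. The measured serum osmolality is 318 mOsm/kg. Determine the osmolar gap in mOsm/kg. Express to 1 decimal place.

4.1 mOsm/kg

Calculated osmolality = 2·Na + glucose/18 + BUN/2.8
= 2·132 + 88/18 + 126/2.8
= 264 + 4.89 + 45
= 313.89 mOsm/kg ≈ 313.9 mOsm/kg
Osmolar gap = measured − calculated = 318 − 313.9 = 4.1 mOsm/kg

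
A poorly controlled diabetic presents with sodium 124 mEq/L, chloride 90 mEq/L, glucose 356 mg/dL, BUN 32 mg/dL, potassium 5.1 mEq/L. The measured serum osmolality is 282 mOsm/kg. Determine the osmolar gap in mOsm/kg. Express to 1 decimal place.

Calculated osmolality = 2·Na + glucose/18 + BUN/2.8
= 2·124 + 356/18 + 32/2.8
= 248 + 19.78 + 11.43
= 279.21 mOsm/kg ≈ 279.2 mOsm/kg
Osmolar gap = measured − calculated = 282 − 279.2 = 2.8 mOsm/kg

2.8 mOsm/kg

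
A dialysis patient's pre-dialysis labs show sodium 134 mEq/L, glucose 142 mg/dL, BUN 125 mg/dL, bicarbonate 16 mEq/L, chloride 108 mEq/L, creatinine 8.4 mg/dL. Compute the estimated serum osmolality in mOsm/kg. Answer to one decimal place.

320.5 mOsm/kg

Calculated osmolality = 2·Na + glucose/18 + BUN/2.8
= 2·134 + 142/18 + 125/2.8
= 268 + 7.89 + 44.64
= 320.53 mOsm/kg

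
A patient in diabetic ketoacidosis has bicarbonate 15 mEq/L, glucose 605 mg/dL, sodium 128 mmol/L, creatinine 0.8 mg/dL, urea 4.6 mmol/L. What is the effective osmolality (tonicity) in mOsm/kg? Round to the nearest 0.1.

Effective osmolality excludes urea (freely permeant across cell membranes):
2·Na + glucose/18
= 2·128 + 605/18
= 256 + 33.61
= 289.61 mOsm/kg

289.6 mOsm/kg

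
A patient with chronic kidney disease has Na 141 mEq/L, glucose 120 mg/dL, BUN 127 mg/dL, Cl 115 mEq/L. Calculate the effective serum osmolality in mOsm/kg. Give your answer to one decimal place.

288.7 mOsm/kg

Effective osmolality excludes urea (freely permeant across cell membranes):
2·Na + glucose/18
= 2·141 + 120/18
= 282 + 6.67
= 288.67 mOsm/kg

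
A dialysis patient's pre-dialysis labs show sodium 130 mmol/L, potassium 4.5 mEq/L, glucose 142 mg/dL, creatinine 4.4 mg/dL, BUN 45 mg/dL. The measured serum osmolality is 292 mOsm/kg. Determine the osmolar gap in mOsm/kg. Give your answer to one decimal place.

Calculated osmolality = 2·Na + glucose/18 + BUN/2.8
= 2·130 + 142/18 + 45/2.8
= 260 + 7.89 + 16.07
= 283.96 mOsm/kg ≈ 284.0 mOsm/kg
Osmolar gap = measured − calculated = 292 − 284.0 = 8.0 mOsm/kg

8.0 mOsm/kg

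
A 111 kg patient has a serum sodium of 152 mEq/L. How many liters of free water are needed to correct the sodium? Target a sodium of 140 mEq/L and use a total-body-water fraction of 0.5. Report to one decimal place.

TBW = 0.5 · 111 = 55.5 L
Free water deficit = TBW · (Na/140 − 1)
= 55.5 · (152/140 − 1)
= 55.5 · 0.0857
= 4.76 L

4.8 L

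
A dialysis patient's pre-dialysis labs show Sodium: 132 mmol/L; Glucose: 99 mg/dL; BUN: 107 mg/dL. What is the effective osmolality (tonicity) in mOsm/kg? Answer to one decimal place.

Effective osmolality excludes urea (freely permeant across cell membranes):
2·Na + glucose/18
= 2·132 + 99/18
= 264 + 5.5
= 269.5 mOsm/kg

269.5 mOsm/kg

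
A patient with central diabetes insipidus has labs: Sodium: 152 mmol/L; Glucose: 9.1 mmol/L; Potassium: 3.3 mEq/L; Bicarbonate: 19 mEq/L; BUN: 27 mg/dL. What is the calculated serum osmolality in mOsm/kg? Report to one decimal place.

322.7 mOsm/kg

Calculated osmolality = 2·Na + glucose + BUN/2.8
= 2·152 + 9.1 + 27/2.8
= 304 + 9.10 + 9.64
= 322.74 mOsm/kg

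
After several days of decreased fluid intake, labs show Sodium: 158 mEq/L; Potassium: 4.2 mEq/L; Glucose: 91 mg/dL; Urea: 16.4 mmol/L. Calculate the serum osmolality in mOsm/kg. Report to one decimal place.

337.5 mOsm/kg

Calculated osmolality = 2·Na + glucose/18 + urea
= 2·158 + 91/18 + 16.4
= 316 + 5.06 + 16.40
= 337.46 mOsm/kg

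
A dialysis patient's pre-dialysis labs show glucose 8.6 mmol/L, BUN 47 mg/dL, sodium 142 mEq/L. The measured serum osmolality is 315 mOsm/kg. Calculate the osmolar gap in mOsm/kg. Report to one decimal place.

Calculated osmolality = 2·Na + glucose + BUN/2.8
= 2·142 + 8.6 + 47/2.8
= 284 + 8.60 + 16.79
= 309.39 mOsm/kg ≈ 309.4 mOsm/kg
Osmolar gap = measured − calculated = 315 − 309.4 = 5.6 mOsm/kg

5.6 mOsm/kg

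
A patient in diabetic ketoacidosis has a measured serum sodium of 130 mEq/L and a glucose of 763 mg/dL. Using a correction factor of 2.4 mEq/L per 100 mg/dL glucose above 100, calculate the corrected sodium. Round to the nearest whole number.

146 mEq/L

Corrected Na = measured Na + 2.4 · (glucose − 100)/100
= 130 + 2.4 · (763 − 100)/100
= 130 + 15.9
= 145.9 mEq/L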